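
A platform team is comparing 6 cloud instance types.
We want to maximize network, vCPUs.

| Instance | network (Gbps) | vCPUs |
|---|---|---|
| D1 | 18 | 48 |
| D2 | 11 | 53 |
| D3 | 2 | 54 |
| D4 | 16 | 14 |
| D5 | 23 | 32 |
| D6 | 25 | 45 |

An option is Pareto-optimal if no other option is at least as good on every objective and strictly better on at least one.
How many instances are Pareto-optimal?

4

D1: not dominated.
D2: not dominated.
D3: not dominated (best vCPUs).
D4: dominated by D1 (network 18≥16, vCPUs 48≥14).
D5: dominated by D6 (network 25≥23, vCPUs 45≥32).
D6: not dominated (best network).
Pareto-optimal: D1, D2, D3, D6 → 4.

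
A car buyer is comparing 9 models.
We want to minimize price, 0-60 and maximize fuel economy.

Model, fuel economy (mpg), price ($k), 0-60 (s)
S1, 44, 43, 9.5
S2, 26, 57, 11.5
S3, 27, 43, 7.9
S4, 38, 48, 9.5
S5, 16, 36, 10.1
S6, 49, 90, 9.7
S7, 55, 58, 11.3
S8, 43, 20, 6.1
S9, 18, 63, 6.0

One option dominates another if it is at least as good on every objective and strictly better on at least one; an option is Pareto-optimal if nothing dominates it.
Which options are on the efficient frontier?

S1: not dominated.
S2: dominated by S1 (fuel economy 44≥26, price 43≤57, 0-60 9.5≤11.5).
S3: dominated by S8 (fuel economy 43≥27, price 20≤43, 0-60 6.1≤7.9).
S4: dominated by S1 (fuel economy 44≥38, price 43≤48, 0-60 9.5≤9.5).
S5: dominated by S8 (fuel economy 43≥16, price 20≤36, 0-60 6.1≤10.1).
S6: not dominated.
S7: not dominated (best fuel economy).
S8: not dominated (best price).
S9: not dominated (best 0-60).

S1, S6, S7, S8, S9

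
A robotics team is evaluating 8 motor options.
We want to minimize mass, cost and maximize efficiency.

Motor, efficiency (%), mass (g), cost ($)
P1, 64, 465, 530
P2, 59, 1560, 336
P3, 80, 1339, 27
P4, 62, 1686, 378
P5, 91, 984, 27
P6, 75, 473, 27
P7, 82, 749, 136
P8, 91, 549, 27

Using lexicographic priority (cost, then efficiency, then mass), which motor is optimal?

First minimize cost: best is 27, kept {P3, P5, P6, P8}.
Then maximize efficiency: best is 91, kept {P5, P8}.
Then minimize mass: best is 549, kept {P8}.

P8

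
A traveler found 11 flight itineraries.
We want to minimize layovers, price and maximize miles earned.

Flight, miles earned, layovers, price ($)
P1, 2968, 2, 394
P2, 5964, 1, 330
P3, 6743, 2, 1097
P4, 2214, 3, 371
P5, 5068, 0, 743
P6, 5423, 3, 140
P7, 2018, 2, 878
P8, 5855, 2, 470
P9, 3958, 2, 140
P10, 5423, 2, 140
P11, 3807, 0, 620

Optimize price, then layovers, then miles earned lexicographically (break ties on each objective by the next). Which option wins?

P10

First minimize price: best is 140, kept {P6, P9, P10}.
Then minimize layovers: best is 2, kept {P9, P10}.
Then maximize miles earned: best is 5423, kept {P10}.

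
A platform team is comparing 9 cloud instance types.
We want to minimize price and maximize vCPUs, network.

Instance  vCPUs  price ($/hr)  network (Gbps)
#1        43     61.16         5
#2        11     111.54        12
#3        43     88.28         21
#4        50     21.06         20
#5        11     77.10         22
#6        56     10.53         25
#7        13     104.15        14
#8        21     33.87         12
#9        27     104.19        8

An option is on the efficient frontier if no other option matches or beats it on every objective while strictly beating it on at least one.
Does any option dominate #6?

#1: worse on vCPUs (43 vs 56).
#2: worse on vCPUs (11 vs 56).
#3: worse on vCPUs (43 vs 56).
#4: worse on vCPUs (50 vs 56).
#5: worse on vCPUs (11 vs 56).
#7: worse on vCPUs (13 vs 56).
#8: worse on vCPUs (21 vs 56).
#9: worse on vCPUs (27 vs 56).
No option is at least as good as #6 on every objective and strictly better on one.

No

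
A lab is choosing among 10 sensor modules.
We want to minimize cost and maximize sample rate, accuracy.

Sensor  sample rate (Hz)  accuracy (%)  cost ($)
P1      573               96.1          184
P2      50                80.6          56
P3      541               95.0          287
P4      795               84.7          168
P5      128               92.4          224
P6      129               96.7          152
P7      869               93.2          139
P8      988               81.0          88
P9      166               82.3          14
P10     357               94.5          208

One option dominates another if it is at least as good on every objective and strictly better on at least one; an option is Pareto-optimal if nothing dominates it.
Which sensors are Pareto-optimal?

P1, P6, P7, P8, P9

P1: not dominated.
P2: dominated by P9 (sample rate 166≥50, accuracy 82.3≥80.6, cost 14≤56).
P3: dominated by P1 (sample rate 573≥541, accuracy 96.1≥95.0, cost 184≤287).
P4: dominated by P7 (sample rate 869≥795, accuracy 93.2≥84.7, cost 139≤168).
P5: dominated by P1 (sample rate 573≥128, accuracy 96.1≥92.4, cost 184≤224).
P6: not dominated (best accuracy).
P7: not dominated.
P8: not dominated (best sample rate).
P9: not dominated (best cost).
P10: dominated by P1 (sample rate 573≥357, accuracy 96.1≥94.5, cost 184≤208).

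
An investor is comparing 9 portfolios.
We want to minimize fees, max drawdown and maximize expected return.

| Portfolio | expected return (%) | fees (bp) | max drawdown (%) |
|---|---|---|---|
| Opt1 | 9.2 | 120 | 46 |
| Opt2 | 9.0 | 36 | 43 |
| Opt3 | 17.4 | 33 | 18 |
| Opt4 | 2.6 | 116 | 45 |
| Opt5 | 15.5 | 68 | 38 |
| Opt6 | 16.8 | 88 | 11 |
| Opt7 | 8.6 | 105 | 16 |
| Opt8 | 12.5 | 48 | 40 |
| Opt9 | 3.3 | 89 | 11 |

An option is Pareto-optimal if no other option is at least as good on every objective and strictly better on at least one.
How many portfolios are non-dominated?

2

Opt1: dominated by Opt3 (expected return 17.4≥9.2, fees 33≤120, max drawdown 18≤46).
Opt2: dominated by Opt3 (expected return 17.4≥9.0, fees 33≤36, max drawdown 18≤43).
Opt3: not dominated (best expected return).
Opt4: dominated by Opt2 (expected return 9.0≥2.6, fees 36≤116, max drawdown 43≤45).
Opt5: dominated by Opt3 (expected return 17.4≥15.5, fees 33≤68, max drawdown 18≤38).
Opt6: not dominated.
Opt7: dominated by Opt6 (expected return 16.8≥8.6, fees 88≤105, max drawdown 11≤16).
Opt8: dominated by Opt3 (expected return 17.4≥12.5, fees 33≤48, max drawdown 18≤40).
Opt9: dominated by Opt6 (expected return 16.8≥3.3, fees 88≤89, max drawdown 11≤11).
Pareto-optimal: Opt3, Opt6 → 2.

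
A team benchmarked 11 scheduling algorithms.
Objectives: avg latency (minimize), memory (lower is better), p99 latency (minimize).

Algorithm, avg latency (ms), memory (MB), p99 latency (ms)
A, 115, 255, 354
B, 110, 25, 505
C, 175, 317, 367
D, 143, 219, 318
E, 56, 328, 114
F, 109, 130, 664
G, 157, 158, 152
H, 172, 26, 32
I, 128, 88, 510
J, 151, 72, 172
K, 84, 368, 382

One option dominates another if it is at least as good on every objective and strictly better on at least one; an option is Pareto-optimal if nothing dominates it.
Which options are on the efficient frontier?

A: not dominated.
B: not dominated (best memory).
C: dominated by A (avg latency 115≤175, memory 255≤317, p99 latency 354≤367).
D: not dominated.
E: not dominated (best avg latency).
F: not dominated.
G: not dominated.
H: not dominated (best p99 latency).
I: dominated by B (avg latency 110≤128, memory 25≤88, p99 latency 505≤510).
J: not dominated.
K: dominated by E (avg latency 56≤84, memory 328≤368, p99 latency 114≤382).

A, B, D, E, F, G, H, J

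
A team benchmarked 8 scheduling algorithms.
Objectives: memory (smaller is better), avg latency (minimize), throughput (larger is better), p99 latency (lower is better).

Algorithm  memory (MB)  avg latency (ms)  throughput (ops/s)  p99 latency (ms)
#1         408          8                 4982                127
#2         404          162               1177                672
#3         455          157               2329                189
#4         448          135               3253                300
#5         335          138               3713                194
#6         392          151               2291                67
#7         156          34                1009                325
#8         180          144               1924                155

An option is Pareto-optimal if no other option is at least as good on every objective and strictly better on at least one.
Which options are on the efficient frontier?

#1, #5, #6, #7, #8

#1: not dominated (best avg latency).
#2: dominated by #5 (memory 335≤404, avg latency 138≤162, throughput 3713≥1177, p99 latency 194≤672).
#3: dominated by #1 (memory 408≤455, avg latency 8≤157, throughput 4982≥2329, p99 latency 127≤189).
#4: dominated by #1 (memory 408≤448, avg latency 8≤135, throughput 4982≥3253, p99 latency 127≤300).
#5: not dominated.
#6: not dominated (best p99 latency).
#7: not dominated (best memory).
#8: not dominated.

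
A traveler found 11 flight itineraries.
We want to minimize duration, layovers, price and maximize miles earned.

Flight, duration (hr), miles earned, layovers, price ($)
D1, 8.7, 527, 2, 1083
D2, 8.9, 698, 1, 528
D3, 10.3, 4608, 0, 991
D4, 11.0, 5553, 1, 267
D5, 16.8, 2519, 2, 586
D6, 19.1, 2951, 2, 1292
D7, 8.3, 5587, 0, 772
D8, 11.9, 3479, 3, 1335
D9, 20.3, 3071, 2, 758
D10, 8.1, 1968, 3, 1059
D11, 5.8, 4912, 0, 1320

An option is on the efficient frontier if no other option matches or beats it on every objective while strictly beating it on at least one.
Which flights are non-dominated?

D2, D4, D7, D10, D11

D1: dominated by D7 (duration 8.3≤8.7, miles earned 5587≥527, layovers 0≤2, price 772≤1083).
D2: not dominated.
D3: dominated by D7 (duration 8.3≤10.3, miles earned 5587≥4608, layovers 0≤0, price 772≤991).
D4: not dominated (best price).
D5: dominated by D4 (duration 11.0≤16.8, miles earned 5553≥2519, layovers 1≤2, price 267≤586).
D6: dominated by D3 (duration 10.3≤19.1, miles earned 4608≥2951, layovers 0≤2, price 991≤1292).
D7: not dominated (best miles earned).
D8: dominated by D3 (duration 10.3≤11.9, miles earned 4608≥3479, layovers 0≤3, price 991≤1335).
D9: dominated by D4 (duration 11.0≤20.3, miles earned 5553≥3071, layovers 1≤2, price 267≤758).
D10: not dominated.
D11: not dominated (best duration).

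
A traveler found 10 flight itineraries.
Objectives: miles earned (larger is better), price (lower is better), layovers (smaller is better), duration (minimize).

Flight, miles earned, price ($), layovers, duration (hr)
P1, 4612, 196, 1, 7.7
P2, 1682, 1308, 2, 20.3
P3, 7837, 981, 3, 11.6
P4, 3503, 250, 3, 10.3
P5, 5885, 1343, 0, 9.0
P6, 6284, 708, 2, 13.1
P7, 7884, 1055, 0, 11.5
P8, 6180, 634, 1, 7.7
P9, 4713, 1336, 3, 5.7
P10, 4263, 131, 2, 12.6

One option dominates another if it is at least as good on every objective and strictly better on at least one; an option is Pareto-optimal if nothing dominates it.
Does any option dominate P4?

P1 vs P4: miles earned 4612≥3503, price 196≤250, layovers 1≤3, duration 7.7≤10.3 — P1 is at least as good on every objective and strictly better on at least one, so P1 dominates P4.

Yes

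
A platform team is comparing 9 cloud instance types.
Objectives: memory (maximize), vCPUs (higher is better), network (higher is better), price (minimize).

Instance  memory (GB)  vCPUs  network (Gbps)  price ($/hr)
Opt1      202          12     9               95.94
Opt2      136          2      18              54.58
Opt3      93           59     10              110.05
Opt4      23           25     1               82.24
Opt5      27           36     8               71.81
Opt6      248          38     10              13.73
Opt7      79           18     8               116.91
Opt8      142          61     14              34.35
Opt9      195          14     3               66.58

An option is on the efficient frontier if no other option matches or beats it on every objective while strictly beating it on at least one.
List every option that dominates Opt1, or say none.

Opt6

Opt6: memory 248≥202, vCPUs 38≥12, network 10≥9, price 13.73≤95.94 — dominates Opt1.
Others (Opt2, Opt3, Opt4, Opt5, Opt7, Opt8, Opt9) are each worse than Opt1 on at least one objective.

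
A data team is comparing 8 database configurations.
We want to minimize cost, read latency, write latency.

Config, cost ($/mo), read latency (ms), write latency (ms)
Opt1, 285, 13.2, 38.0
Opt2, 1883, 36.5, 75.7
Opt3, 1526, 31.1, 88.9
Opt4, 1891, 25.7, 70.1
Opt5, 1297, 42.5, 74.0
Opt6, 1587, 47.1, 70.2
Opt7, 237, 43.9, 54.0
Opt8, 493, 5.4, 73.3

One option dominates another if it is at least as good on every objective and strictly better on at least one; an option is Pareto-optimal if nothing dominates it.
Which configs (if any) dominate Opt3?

Opt1, Opt8

Opt1: cost 285≤1526, read latency 13.2≤31.1, write latency 38.0≤88.9 — dominates Opt3.
Opt8: cost 493≤1526, read latency 5.4≤31.1, write latency 73.3≤88.9 — dominates Opt3.
Others (Opt2, Opt4, Opt5, Opt6, Opt7) are each worse than Opt3 on at least one objective.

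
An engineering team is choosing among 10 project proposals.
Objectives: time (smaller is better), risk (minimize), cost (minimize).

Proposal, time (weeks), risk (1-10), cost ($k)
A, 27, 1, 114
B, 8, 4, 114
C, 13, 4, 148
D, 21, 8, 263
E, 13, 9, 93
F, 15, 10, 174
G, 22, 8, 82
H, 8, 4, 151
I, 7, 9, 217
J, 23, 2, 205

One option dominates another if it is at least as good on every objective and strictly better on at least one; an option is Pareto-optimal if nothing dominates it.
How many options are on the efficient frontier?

6

A: not dominated (best risk).
B: not dominated.
C: dominated by B (time 8≤13, risk 4≤4, cost 114≤148).
D: dominated by B (time 8≤21, risk 4≤8, cost 114≤263).
E: not dominated.
F: dominated by B (time 8≤15, risk 4≤10, cost 114≤174).
G: not dominated (best cost).
H: dominated by B (time 8≤8, risk 4≤4, cost 114≤151).
I: not dominated (best time).
J: not dominated.
Pareto-optimal: A, B, E, G, I, J → 6.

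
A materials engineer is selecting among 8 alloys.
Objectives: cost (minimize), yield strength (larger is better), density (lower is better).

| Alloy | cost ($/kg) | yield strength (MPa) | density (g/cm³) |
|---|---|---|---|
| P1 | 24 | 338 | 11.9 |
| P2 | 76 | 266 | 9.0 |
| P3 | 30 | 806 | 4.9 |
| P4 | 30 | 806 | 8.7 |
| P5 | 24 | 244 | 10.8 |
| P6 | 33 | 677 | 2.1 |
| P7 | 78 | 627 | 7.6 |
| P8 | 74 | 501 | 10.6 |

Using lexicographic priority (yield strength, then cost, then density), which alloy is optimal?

First maximize yield strength: best is 806, kept {P3, P4}.
Then minimize cost: best is 30, kept {P3, P4}.
Then minimize density: best is 4.9, kept {P3}.

P3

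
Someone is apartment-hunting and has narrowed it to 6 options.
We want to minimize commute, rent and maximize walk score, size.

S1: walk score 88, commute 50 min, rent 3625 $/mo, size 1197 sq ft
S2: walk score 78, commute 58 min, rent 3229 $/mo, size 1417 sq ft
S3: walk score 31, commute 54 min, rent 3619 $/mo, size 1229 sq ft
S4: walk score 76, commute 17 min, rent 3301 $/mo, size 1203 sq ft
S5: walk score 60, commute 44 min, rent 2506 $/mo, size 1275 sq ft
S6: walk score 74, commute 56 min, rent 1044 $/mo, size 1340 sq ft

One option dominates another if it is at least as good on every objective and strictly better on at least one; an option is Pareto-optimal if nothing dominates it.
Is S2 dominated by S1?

No

S1 vs S2: S1 is worse on rent (3625 vs 3229), so it does not dominate S2.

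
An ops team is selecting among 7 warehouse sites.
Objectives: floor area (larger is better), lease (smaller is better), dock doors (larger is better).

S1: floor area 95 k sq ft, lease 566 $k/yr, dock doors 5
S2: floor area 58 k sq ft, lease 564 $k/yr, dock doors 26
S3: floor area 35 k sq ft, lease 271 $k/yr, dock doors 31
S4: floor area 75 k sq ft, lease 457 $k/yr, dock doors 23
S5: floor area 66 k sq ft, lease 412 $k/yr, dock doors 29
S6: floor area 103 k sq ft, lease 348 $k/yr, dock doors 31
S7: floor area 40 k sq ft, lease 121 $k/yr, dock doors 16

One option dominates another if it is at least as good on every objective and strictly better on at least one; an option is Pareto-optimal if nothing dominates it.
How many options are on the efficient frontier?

S1: dominated by S6 (floor area 103≥95, lease 348≤566, dock doors 31≥5).
S2: dominated by S5 (floor area 66≥58, lease 412≤564, dock doors 29≥26).
S3: not dominated.
S4: dominated by S6 (floor area 103≥75, lease 348≤457, dock doors 31≥23).
S5: dominated by S6 (floor area 103≥66, lease 348≤412, dock doors 31≥29).
S6: not dominated (best floor area).
S7: not dominated (best lease).
Pareto-optimal: S3, S6, S7 → 3.

3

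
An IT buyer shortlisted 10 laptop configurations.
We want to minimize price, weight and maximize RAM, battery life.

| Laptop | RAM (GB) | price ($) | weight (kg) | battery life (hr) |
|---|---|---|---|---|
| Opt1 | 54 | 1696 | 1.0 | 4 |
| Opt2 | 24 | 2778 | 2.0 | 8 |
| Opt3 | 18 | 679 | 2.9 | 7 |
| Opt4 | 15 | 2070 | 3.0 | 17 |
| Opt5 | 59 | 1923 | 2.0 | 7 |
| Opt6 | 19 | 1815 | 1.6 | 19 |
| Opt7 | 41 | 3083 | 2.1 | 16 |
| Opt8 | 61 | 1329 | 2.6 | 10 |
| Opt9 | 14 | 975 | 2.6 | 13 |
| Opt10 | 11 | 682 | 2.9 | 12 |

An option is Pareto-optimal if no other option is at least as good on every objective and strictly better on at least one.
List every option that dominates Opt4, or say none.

Opt6

Opt6: RAM 19≥15, price 1815≤2070, weight 1.6≤3.0, battery life 19≥17 — dominates Opt4.
Others (Opt1, Opt2, Opt3, Opt5, Opt7, Opt8, Opt9, Opt10) are each worse than Opt4 on at least one objective.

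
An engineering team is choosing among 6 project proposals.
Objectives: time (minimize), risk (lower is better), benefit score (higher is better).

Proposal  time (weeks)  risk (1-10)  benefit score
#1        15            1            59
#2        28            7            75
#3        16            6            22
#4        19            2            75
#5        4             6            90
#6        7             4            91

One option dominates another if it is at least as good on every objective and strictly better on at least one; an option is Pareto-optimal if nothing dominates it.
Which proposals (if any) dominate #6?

none

#1: worse on time (15 vs 7).
#2: worse on time (28 vs 7).
#3: worse on time (16 vs 7).
#4: worse on time (19 vs 7).
#5: worse on risk (6 vs 4).
No option dominates #6.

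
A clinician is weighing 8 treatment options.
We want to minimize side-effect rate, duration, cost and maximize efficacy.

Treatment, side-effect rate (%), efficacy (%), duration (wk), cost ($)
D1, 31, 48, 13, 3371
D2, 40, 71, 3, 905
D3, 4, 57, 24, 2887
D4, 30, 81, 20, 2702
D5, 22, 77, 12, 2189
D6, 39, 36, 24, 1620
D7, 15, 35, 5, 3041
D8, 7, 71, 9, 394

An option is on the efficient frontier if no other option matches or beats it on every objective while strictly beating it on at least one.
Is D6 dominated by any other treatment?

Yes

D8 vs D6: side-effect rate 7≤39, efficacy 71≥36, duration 9≤24, cost 394≤1620 — D8 is at least as good on every objective and strictly better on at least one, so D8 dominates D6.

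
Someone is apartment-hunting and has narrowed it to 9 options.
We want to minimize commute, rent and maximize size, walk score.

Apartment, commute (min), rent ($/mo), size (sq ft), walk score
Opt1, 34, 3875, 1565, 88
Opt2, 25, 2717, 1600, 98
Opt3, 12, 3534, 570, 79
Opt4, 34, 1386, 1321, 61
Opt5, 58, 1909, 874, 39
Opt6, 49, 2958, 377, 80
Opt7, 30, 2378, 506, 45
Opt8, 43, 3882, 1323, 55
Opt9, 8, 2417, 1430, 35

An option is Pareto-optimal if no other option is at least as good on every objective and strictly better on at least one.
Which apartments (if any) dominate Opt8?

Opt1: commute 34≤43, rent 3875≤3882, size 1565≥1323, walk score 88≥55 — dominates Opt8.
Opt2: commute 25≤43, rent 2717≤3882, size 1600≥1323, walk score 98≥55 — dominates Opt8.
Others (Opt3, Opt4, Opt5, Opt6, Opt7, Opt9) are each worse than Opt8 on at least one objective.

Opt1, Opt2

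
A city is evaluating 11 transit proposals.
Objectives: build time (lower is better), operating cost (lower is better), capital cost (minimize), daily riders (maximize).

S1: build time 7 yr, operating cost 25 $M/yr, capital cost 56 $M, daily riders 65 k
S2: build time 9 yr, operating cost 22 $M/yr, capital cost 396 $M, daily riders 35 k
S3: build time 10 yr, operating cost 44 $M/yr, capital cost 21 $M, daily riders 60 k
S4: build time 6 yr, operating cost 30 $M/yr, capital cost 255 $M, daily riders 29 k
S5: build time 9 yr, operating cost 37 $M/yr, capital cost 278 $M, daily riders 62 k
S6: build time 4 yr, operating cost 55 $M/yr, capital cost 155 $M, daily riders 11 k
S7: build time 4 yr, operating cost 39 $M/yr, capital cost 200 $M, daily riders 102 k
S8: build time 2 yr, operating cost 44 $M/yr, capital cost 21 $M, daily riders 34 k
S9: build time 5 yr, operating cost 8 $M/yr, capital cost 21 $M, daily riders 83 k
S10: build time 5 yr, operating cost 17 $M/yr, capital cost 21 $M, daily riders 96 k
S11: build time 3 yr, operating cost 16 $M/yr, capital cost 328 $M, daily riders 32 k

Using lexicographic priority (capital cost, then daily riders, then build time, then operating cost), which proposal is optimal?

First minimize capital cost: best is 21, kept {S3, S8, S9, S10}.
Then maximize daily riders: best is 96, kept {S10}.

S10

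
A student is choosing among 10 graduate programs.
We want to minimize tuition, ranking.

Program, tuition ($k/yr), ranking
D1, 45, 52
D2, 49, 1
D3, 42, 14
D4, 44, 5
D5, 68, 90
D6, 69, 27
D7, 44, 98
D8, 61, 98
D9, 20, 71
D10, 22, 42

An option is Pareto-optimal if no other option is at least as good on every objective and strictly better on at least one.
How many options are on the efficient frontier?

D1: dominated by D3 (tuition 42≤45, ranking 14≤52).
D2: not dominated (best ranking).
D3: not dominated.
D4: not dominated.
D5: dominated by D1 (tuition 45≤68, ranking 52≤90).
D6: dominated by D2 (tuition 49≤69, ranking 1≤27).
D7: dominated by D3 (tuition 42≤44, ranking 14≤98).
D8: dominated by D1 (tuition 45≤61, ranking 52≤98).
D9: not dominated (best tuition).
D10: not dominated.
Pareto-optimal: D2, D3, D4, D9, D10 → 5.

5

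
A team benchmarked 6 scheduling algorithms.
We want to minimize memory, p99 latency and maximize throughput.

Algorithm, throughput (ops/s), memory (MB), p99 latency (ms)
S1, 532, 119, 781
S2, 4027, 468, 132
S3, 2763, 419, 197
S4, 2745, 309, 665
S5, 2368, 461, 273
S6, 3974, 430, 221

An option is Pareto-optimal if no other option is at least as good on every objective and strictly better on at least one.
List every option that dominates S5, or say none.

S3: throughput 2763≥2368, memory 419≤461, p99 latency 197≤273 — dominates S5.
S6: throughput 3974≥2368, memory 430≤461, p99 latency 221≤273 — dominates S5.
Others (S1, S2, S4) are each worse than S5 on at least one objective.

S3, S6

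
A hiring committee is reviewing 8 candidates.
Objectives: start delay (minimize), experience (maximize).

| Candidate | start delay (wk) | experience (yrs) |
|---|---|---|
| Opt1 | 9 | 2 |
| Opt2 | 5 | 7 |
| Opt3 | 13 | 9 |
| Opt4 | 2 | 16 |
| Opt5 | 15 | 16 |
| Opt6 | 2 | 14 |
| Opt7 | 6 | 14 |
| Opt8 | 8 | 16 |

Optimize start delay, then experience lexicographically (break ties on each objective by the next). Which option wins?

First minimize start delay: best is 2, kept {Opt4, Opt6}.
Then maximize experience: best is 16, kept {Opt4}.

Opt4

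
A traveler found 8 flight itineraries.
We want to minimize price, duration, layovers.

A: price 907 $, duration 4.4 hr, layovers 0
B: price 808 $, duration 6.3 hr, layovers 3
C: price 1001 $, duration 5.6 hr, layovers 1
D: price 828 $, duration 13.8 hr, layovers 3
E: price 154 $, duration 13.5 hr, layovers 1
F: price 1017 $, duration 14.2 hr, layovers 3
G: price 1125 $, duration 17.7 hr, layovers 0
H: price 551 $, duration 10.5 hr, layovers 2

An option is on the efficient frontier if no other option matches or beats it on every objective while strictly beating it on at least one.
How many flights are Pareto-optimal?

4

A: not dominated (best duration).
B: not dominated.
C: dominated by A (price 907≤1001, duration 4.4≤5.6, layovers 0≤1).
D: dominated by B (price 808≤828, duration 6.3≤13.8, layovers 3≤3).
E: not dominated (best price).
F: dominated by A (price 907≤1017, duration 4.4≤14.2, layovers 0≤3).
G: dominated by A (price 907≤1125, duration 4.4≤17.7, layovers 0≤0).
H: not dominated.
Pareto-optimal: A, B, E, H → 4.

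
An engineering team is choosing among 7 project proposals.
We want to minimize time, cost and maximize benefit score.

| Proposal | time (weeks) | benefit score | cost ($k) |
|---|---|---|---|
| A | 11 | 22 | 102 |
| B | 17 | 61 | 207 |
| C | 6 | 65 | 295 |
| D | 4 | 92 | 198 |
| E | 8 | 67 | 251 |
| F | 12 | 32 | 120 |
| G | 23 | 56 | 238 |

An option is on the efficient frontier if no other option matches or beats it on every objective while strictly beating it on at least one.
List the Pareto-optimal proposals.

A: not dominated (best cost).
B: dominated by D (time 4≤17, benefit score 92≥61, cost 198≤207).
C: dominated by D (time 4≤6, benefit score 92≥65, cost 198≤295).
D: not dominated (best time).
E: dominated by D (time 4≤8, benefit score 92≥67, cost 198≤251).
F: not dominated.
G: dominated by B (time 17≤23, benefit score 61≥56, cost 207≤238).

A, D, F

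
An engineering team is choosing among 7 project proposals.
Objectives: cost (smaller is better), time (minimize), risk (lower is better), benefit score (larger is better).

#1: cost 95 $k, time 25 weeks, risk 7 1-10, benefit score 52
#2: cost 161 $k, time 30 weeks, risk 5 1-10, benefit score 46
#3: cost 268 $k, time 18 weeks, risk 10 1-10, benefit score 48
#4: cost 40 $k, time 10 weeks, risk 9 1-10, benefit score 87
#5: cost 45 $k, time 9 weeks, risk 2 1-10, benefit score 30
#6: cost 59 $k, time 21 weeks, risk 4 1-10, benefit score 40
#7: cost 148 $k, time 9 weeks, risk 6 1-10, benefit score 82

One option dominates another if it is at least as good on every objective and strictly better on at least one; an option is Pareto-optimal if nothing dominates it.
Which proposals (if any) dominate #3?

#4: cost 40≤268, time 10≤18, risk 9≤10, benefit score 87≥48 — dominates #3.
#7: cost 148≤268, time 9≤18, risk 6≤10, benefit score 82≥48 — dominates #3.
Others (#1, #2, #5, #6) are each worse than #3 on at least one objective.

#4, #7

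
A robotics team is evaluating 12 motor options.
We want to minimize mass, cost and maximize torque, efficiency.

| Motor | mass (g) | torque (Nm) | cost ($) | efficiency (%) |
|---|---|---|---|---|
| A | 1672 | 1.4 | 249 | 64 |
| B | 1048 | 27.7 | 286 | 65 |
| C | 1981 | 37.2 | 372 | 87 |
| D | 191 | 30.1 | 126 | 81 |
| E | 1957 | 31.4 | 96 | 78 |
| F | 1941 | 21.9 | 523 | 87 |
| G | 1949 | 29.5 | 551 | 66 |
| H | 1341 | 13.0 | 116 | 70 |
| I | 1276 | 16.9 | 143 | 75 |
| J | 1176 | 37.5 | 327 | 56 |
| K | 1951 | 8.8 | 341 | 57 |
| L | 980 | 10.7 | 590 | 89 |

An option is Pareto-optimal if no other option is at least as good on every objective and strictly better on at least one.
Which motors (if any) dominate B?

D: mass 191≤1048, torque 30.1≥27.7, cost 126≤286, efficiency 81≥65 — dominates B.
Others (A, C, E, F, G, H, I, J, K, L) are each worse than B on at least one objective.

D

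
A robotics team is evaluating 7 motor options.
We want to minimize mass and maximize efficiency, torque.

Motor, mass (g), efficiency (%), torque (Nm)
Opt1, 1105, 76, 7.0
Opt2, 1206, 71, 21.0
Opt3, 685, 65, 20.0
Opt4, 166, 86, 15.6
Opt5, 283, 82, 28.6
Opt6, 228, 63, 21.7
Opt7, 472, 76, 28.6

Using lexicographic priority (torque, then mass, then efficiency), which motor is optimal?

Opt5

First maximize torque: best is 28.6, kept {Opt5, Opt7}.
Then minimize mass: best is 283, kept {Opt5}.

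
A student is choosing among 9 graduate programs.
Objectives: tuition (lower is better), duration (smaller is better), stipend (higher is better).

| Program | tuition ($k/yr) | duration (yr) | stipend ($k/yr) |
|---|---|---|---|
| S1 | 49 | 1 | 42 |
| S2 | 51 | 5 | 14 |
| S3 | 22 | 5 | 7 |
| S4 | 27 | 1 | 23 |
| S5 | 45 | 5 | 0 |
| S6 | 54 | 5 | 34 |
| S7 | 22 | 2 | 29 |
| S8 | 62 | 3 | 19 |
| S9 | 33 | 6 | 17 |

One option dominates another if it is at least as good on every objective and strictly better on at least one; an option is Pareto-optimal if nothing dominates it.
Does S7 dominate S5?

S7 vs S5: tuition 22≤45, duration 2≤5, stipend 29≥0 — S7 is at least as good on every objective with at least one strict improvement.

Yes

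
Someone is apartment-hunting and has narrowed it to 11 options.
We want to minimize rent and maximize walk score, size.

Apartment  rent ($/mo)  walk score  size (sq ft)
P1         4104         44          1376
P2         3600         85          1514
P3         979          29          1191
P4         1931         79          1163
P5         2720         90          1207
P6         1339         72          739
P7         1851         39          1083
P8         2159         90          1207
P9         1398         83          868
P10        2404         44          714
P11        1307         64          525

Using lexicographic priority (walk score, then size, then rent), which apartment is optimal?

P8

First maximize walk score: best is 90, kept {P5, P8}.
Then maximize size: best is 1207, kept {P5, P8}.
Then minimize rent: best is 2159, kept {P8}.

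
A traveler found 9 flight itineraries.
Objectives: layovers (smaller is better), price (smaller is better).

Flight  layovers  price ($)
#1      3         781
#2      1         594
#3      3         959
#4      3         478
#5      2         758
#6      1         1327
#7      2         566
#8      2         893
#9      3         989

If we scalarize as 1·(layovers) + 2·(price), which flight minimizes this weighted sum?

#4

#1: 1·3 + 2·781 = 1565
#2: 1·1 + 2·594 = 1189
#3: 1·3 + 2·959 = 1921
#4: 1·3 + 2·478 = 959
#5: 1·2 + 2·758 = 1518
#6: 1·1 + 2·1327 = 2655
#7: 1·2 + 2·566 = 1134
#8: 1·2 + 2·893 = 1788
#9: 1·3 + 2·989 = 1981
Lowest: #4 at 959.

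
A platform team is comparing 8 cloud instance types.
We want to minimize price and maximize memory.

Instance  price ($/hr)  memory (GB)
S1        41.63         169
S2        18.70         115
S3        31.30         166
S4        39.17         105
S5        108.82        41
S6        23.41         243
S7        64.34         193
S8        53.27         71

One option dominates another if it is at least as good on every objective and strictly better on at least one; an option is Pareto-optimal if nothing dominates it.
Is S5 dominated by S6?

S6 vs S5: price 23.41≤108.82, memory 243≥41 — S6 is at least as good on every objective with at least one strict improvement.

Yes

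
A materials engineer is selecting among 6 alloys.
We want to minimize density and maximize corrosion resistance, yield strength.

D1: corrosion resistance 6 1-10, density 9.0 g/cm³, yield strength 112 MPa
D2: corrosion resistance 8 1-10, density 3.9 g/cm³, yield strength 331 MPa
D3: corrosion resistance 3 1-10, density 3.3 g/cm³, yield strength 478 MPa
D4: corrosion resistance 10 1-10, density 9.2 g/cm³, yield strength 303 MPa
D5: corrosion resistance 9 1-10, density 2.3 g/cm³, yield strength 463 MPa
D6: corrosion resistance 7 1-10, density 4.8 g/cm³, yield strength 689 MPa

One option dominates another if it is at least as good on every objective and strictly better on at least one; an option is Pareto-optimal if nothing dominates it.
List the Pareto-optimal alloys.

D3, D4, D5, D6

D1: dominated by D2 (corrosion resistance 8≥6, density 3.9≤9.0, yield strength 331≥112).
D2: dominated by D5 (corrosion resistance 9≥8, density 2.3≤3.9, yield strength 463≥331).
D3: not dominated.
D4: not dominated (best corrosion resistance).
D5: not dominated (best density).
D6: not dominated (best yield strength).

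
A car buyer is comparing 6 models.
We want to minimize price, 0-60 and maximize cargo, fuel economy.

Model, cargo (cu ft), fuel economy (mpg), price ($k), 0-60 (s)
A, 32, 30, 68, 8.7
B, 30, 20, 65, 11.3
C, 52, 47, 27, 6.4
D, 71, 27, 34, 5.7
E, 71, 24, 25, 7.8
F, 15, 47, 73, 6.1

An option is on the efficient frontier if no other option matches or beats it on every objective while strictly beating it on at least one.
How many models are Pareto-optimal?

4

A: dominated by C (cargo 52≥32, fuel economy 47≥30, price 27≤68, 0-60 6.4≤8.7).
B: dominated by C (cargo 52≥30, fuel economy 47≥20, price 27≤65, 0-60 6.4≤11.3).
C: not dominated.
D: not dominated (best 0-60).
E: not dominated (best price).
F: not dominated.
Pareto-optimal: C, D, E, F → 4.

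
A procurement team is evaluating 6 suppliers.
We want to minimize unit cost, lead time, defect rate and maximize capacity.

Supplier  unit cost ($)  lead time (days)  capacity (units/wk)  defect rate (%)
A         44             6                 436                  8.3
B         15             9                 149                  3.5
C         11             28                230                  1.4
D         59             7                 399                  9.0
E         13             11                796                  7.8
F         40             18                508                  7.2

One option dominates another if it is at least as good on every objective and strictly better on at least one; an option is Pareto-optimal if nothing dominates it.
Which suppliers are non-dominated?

A, B, C, E, F

A: not dominated (best lead time).
B: not dominated.
C: not dominated (best unit cost).
D: dominated by A (unit cost 44≤59, lead time 6≤7, capacity 436≥399, defect rate 8.3≤9.0).
E: not dominated (best capacity).
F: not dominated.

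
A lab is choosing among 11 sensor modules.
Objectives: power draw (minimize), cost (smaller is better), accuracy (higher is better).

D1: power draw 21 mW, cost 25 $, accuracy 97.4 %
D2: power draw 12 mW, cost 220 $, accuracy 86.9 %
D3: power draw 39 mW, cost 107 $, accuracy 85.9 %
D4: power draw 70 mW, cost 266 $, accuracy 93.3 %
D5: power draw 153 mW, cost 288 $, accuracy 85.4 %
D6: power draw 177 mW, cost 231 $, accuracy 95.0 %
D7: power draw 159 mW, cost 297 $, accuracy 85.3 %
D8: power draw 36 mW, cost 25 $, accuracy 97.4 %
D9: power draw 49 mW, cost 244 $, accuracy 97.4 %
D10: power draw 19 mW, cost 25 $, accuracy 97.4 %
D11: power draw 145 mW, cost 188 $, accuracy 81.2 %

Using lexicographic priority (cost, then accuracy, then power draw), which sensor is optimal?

D10

First minimize cost: best is 25, kept {D1, D8, D10}.
Then maximize accuracy: best is 97.4, kept {D1, D8, D10}.
Then minimize power draw: best is 19, kept {D10}.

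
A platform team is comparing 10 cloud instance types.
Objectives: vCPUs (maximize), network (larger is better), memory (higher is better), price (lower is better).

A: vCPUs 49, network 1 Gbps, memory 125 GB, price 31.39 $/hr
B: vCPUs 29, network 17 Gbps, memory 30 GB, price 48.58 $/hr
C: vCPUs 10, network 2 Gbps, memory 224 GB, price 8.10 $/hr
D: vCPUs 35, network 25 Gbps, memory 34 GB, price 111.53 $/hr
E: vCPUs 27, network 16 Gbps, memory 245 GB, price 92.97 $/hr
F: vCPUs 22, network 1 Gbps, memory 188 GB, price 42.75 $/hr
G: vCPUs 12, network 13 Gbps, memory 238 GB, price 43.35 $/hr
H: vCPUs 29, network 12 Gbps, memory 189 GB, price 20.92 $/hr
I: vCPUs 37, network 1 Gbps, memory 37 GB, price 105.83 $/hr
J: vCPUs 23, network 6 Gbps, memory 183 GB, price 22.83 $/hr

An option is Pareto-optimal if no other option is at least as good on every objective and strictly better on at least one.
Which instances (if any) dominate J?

H: vCPUs 29≥23, network 12≥6, memory 189≥183, price 20.92≤22.83 — dominates J.
Others (A, B, C, D, E, F, G, I) are each worse than J on at least one objective.

H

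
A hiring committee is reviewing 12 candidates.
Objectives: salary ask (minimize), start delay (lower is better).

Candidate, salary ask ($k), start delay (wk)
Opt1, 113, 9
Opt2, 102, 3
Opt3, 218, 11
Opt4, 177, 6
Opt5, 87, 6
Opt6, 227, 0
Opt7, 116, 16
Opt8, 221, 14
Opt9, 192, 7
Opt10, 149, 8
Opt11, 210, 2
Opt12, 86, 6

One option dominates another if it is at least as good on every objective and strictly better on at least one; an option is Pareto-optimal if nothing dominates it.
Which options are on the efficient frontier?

Opt2, Opt6, Opt11, Opt12

Opt1: dominated by Opt2 (salary ask 102≤113, start delay 3≤9).
Opt2: not dominated.
Opt3: dominated by Opt1 (salary ask 113≤218, start delay 9≤11).
Opt4: dominated by Opt2 (salary ask 102≤177, start delay 3≤6).
Opt5: dominated by Opt12 (salary ask 86≤87, start delay 6≤6).
Opt6: not dominated (best start delay).
Opt7: dominated by Opt1 (salary ask 113≤116, start delay 9≤16).
Opt8: dominated by Opt1 (salary ask 113≤221, start delay 9≤14).
Opt9: dominated by Opt2 (salary ask 102≤192, start delay 3≤7).
Opt10: dominated by Opt2 (salary ask 102≤149, start delay 3≤8).
Opt11: not dominated.
Opt12: not dominated (best salary ask).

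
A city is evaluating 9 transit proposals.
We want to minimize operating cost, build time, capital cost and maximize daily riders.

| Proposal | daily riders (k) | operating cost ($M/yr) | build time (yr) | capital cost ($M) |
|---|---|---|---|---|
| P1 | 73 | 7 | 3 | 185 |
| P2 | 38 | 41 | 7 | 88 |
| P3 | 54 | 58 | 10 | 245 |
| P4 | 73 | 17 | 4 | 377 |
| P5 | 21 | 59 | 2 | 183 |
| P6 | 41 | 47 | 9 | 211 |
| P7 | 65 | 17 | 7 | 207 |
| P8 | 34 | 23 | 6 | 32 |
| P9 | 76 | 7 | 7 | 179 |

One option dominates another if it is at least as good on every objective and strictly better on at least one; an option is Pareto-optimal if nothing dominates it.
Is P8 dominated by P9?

P9 vs P8: P9 is worse on build time (7 vs 6), so it does not dominate P8.

No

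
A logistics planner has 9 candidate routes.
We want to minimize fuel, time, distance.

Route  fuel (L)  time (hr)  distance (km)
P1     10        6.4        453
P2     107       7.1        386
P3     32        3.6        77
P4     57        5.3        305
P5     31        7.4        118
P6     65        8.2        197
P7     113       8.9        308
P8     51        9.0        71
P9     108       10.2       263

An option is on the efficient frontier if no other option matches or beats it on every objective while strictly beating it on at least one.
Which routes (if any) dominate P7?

P3, P4, P5, P6

P3: fuel 32≤113, time 3.6≤8.9, distance 77≤308 — dominates P7.
P4: fuel 57≤113, time 5.3≤8.9, distance 305≤308 — dominates P7.
P5: fuel 31≤113, time 7.4≤8.9, distance 118≤308 — dominates P7.
P6: fuel 65≤113, time 8.2≤8.9, distance 197≤308 — dominates P7.
Others (P1, P2, P8, P9) are each worse than P7 on at least one objective.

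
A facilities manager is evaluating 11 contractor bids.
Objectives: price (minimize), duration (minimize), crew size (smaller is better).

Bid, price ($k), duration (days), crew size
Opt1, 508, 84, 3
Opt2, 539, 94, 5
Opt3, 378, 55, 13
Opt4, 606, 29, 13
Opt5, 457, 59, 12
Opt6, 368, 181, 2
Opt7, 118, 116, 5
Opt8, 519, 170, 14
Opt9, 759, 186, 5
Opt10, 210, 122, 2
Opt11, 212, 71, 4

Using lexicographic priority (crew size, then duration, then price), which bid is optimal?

First minimize crew size: best is 2, kept {Opt6, Opt10}.
Then minimize duration: best is 122, kept {Opt10}.

Opt10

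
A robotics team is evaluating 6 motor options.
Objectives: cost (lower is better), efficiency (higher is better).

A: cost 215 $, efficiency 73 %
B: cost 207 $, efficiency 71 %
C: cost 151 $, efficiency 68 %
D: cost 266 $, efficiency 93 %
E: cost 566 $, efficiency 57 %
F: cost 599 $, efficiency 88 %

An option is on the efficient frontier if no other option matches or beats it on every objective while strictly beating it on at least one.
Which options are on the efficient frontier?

A: not dominated.
B: not dominated.
C: not dominated (best cost).
D: not dominated (best efficiency).
E: dominated by A (cost 215≤566, efficiency 73≥57).
F: dominated by D (cost 266≤599, efficiency 93≥88).

A, B, C, D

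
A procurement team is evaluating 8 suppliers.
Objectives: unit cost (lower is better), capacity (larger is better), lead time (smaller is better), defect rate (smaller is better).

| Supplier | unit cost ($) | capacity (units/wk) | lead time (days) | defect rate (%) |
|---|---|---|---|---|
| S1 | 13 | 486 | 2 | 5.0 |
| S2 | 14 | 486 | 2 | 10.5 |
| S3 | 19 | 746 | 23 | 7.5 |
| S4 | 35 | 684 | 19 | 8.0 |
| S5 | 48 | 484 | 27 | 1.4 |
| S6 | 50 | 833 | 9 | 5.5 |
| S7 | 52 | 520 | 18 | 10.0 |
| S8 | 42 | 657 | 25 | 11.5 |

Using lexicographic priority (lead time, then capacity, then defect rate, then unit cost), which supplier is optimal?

First minimize lead time: best is 2, kept {S1, S2}.
Then maximize capacity: best is 486, kept {S1, S2}.
Then minimize defect rate: best is 5.0, kept {S1}.

S1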